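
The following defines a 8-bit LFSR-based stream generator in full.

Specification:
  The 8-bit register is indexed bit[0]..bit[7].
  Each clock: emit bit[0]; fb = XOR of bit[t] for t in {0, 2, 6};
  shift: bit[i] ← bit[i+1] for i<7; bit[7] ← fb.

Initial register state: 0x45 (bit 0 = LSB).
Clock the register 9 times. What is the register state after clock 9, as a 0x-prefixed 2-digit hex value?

0x28

reg_0 = 0x45
clock 1: out=1, reg = 0xA2
clock 2: out=0, reg = 0x51
clock 3: out=1, reg = 0x28
clock 4: out=0, reg = 0x14
clock 5: out=0, reg = 0x8A
clock 6: out=0, reg = 0x45
clock 7: out=1, reg = 0xA2
clock 8: out=0, reg = 0x51
clock 9: out=1, reg = 0x28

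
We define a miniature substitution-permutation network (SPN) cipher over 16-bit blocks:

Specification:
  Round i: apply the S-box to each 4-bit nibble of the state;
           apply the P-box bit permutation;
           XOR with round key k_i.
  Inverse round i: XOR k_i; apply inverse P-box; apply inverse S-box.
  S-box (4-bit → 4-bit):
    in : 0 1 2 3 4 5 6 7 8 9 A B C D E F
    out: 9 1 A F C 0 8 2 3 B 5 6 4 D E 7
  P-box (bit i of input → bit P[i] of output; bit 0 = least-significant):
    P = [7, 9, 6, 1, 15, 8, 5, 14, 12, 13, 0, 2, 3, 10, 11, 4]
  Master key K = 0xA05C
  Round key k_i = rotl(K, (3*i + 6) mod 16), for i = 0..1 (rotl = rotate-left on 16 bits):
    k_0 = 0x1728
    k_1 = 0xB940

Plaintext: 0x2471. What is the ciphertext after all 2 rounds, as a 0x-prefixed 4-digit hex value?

0x98AE

s_0 = plaintext = 0x2471
s_1 = Round(s_0, k_0) = 0x12BD
s_2 = Round(s_1, k_1) = 0x98AE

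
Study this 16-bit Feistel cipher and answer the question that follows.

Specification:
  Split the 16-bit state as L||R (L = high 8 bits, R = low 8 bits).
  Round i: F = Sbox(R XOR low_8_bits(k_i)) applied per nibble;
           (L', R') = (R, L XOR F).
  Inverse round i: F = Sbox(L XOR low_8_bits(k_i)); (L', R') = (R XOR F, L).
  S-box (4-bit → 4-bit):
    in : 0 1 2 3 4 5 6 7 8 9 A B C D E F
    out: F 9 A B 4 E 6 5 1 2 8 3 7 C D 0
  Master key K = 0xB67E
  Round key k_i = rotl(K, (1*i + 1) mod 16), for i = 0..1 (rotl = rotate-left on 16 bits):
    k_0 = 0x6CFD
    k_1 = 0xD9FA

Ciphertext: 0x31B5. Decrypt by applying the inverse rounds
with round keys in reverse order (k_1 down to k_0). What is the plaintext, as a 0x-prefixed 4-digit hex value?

0x82C6

s_0 = ciphertext = 0x31B5
s_1 = InvRound(s_0, k_1) = 0xC631
s_2 = InvRound(s_1, k_0) = 0x82C6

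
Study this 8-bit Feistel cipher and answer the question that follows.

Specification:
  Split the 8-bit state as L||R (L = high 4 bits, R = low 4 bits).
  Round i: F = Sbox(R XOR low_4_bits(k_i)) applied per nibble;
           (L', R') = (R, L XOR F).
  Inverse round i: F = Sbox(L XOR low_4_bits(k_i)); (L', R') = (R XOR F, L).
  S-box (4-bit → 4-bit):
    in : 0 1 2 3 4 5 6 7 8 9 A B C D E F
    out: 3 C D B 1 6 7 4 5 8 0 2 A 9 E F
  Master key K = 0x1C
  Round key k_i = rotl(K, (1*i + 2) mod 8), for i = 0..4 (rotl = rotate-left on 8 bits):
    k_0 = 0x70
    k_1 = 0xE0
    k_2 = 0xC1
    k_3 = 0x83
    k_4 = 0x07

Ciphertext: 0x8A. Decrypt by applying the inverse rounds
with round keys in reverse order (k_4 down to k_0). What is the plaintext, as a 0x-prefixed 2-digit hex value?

s_0 = ciphertext = 0x8A
s_1 = InvRound(s_0, k_4) = 0x58
s_2 = InvRound(s_1, k_3) = 0xF5
s_3 = InvRound(s_2, k_2) = 0xBF
s_4 = InvRound(s_3, k_1) = 0xDB
s_5 = InvRound(s_4, k_0) = 0x2D

0x2D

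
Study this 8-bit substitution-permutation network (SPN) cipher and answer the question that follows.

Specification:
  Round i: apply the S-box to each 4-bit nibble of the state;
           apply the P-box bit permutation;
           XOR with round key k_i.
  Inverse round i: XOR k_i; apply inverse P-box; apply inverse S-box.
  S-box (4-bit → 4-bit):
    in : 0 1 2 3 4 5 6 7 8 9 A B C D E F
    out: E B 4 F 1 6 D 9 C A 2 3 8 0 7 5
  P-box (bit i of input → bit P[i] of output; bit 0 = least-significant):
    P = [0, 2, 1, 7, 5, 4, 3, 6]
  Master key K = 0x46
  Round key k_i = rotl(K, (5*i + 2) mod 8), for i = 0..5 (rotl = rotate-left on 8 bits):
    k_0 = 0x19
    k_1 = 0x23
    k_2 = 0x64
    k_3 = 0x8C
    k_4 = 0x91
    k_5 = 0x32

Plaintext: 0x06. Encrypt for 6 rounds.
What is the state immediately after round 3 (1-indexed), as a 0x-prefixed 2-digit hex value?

0x89

s_0 = plaintext = 0x06
s_1 = Round(s_0, k_0) = 0xC2
s_2 = Round(s_1, k_1) = 0x61
s_3 = Round(s_2, k_2) = 0x89
s_4 = Round(s_3, k_3) = 0x40
s_5 = Round(s_4, k_4) = 0x37
s_6 = Round(s_5, k_5) = 0xCB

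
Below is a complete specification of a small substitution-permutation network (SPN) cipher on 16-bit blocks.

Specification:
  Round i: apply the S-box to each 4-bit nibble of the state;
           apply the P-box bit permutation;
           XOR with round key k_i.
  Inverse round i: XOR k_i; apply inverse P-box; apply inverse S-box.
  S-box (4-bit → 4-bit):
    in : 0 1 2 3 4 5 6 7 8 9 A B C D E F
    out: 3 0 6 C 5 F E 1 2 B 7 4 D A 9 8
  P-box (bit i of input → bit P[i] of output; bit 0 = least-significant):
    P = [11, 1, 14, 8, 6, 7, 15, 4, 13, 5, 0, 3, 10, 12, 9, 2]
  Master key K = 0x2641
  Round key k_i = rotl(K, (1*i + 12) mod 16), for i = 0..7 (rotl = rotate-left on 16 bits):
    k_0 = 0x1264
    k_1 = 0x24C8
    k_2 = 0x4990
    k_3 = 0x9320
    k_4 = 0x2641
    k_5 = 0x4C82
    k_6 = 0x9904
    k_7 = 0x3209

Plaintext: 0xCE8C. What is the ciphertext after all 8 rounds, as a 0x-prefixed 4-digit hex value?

0xB70F

s_0 = plaintext = 0xCE8C
s_1 = Round(s_0, k_0) = 0x7DE8
s_2 = Round(s_1, k_1) = 0x20B2
s_3 = Round(s_2, k_2) = 0xBBB2
s_4 = Round(s_3, k_3) = 0x5123
s_5 = Round(s_4, k_4) = 0xF1C5
s_6 = Round(s_5, k_5) = 0x85D4
s_7 = Round(s_6, k_6) = 0xE1BD
s_8 = Round(s_7, k_7) = 0xB70F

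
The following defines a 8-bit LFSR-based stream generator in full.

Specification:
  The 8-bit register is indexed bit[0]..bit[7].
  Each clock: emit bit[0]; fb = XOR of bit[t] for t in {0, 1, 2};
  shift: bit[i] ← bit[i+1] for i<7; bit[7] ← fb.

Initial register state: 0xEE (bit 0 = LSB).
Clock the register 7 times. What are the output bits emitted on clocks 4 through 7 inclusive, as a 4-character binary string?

1011

reg_0 = 0xEE
clock 1: out=0, reg = 0x77
clock 2: out=1, reg = 0xBB
clock 3: out=1, reg = 0x5D
clock 4: out=1, reg = 0x2E
clock 5: out=0, reg = 0x17
clock 6: out=1, reg = 0x8B
clock 7: out=1, reg = 0x45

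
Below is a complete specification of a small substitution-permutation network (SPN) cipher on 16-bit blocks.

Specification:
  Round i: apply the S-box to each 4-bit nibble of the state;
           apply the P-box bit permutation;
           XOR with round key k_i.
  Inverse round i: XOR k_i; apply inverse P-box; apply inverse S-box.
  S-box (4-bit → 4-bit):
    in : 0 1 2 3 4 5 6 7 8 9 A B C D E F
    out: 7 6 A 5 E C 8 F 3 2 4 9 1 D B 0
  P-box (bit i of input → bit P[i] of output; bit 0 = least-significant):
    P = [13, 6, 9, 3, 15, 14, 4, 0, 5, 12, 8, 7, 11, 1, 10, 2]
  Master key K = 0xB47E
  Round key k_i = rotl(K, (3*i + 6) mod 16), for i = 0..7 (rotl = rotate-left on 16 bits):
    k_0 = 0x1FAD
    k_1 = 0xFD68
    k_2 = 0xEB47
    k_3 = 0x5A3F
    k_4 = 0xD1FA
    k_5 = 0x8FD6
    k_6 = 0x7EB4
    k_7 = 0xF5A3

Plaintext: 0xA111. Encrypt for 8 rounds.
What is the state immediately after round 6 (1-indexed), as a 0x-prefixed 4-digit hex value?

s_0 = plaintext = 0xA111
s_1 = Round(s_0, k_0) = 0x48FD
s_2 = Round(s_1, k_1) = 0xCB46
s_3 = Round(s_2, k_2) = 0xA3FE
s_4 = Round(s_3, k_3) = 0x7F57
s_5 = Round(s_4, k_4) = 0xFFA5
s_6 = Round(s_5, k_5) = 0x8DCE
s_7 = Round(s_6, k_6) = 0xD75E
s_8 = Round(s_7, k_7) = 0xC85E

0x8DCE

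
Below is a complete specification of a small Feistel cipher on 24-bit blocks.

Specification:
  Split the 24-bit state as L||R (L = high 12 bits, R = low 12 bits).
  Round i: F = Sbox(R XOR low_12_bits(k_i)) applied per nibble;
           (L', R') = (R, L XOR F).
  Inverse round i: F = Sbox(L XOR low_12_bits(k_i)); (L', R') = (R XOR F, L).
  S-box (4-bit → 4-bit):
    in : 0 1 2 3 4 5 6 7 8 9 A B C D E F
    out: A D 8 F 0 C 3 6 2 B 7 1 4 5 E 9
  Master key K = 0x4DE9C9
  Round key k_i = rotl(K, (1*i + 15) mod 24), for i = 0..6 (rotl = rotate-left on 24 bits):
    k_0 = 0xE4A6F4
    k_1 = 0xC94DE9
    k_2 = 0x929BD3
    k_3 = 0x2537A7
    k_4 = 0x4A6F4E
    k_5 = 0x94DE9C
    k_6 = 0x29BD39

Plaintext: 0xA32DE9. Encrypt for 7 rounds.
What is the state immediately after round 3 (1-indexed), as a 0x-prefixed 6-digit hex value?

s_0 = plaintext = 0xA32DE9
s_1 = Round(s_0, k_0) = 0xDE9BE7
s_2 = Round(s_1, k_1) = 0xBE7E47
s_3 = Round(s_2, k_2) = 0xE47757
s_4 = Round(s_3, k_3) = 0x7574DD
s_5 = Round(s_4, k_4) = 0x4DD6E8
s_6 = Round(s_5, k_5) = 0x6E86BD
s_7 = Round(s_6, k_6) = 0x6BD7C8

0xE47757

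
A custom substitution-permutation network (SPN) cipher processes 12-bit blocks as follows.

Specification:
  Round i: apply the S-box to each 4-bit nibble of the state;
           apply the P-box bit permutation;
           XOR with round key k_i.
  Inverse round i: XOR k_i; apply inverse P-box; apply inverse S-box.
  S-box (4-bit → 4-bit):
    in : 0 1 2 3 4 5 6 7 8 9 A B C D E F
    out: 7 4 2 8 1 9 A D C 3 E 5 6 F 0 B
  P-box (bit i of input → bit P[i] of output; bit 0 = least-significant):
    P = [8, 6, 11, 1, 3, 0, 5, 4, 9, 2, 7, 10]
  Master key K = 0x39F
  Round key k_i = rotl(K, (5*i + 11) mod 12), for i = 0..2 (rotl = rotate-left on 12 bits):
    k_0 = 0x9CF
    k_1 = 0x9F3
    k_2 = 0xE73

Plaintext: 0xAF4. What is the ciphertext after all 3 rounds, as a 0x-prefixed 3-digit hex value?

s_0 = plaintext = 0xAF4
s_1 = Round(s_0, k_0) = 0xC52
s_2 = Round(s_1, k_1) = 0x92F
s_3 = Round(s_2, k_2) = 0xD34

0xD34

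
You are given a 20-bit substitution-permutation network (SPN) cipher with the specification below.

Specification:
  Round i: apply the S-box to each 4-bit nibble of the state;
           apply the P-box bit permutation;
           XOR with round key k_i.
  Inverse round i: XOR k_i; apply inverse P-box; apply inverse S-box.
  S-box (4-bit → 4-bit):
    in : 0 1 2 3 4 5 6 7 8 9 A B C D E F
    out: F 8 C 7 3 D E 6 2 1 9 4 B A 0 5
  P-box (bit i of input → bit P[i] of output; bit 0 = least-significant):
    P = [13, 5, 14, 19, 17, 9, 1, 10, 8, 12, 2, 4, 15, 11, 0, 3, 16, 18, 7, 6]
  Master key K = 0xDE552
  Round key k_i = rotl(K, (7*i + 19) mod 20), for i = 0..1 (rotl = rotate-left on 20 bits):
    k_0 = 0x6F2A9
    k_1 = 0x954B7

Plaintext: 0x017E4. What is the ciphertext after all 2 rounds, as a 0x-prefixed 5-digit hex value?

0x6BE2B

s_0 = plaintext = 0x017E4
s_1 = Round(s_0, k_0) = 0x3C245
s_2 = Round(s_1, k_1) = 0x6BE2B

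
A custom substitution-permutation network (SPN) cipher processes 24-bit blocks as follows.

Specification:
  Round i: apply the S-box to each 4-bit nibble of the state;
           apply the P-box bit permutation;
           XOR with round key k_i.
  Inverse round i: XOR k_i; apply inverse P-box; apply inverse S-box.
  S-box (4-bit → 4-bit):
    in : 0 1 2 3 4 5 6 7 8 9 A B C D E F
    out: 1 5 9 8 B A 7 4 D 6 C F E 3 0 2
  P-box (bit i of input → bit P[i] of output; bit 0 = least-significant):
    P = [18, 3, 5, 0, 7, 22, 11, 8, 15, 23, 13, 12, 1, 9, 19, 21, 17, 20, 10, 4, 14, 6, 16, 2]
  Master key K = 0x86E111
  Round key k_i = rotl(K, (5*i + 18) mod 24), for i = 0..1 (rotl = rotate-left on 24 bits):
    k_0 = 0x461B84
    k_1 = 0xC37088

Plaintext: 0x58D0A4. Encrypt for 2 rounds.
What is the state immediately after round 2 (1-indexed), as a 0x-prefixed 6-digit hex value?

0x0DA265

s_0 = plaintext = 0x58D0A4
s_1 = Round(s_0, k_0) = 0x4094DB
s_2 = Round(s_1, k_1) = 0x0DA265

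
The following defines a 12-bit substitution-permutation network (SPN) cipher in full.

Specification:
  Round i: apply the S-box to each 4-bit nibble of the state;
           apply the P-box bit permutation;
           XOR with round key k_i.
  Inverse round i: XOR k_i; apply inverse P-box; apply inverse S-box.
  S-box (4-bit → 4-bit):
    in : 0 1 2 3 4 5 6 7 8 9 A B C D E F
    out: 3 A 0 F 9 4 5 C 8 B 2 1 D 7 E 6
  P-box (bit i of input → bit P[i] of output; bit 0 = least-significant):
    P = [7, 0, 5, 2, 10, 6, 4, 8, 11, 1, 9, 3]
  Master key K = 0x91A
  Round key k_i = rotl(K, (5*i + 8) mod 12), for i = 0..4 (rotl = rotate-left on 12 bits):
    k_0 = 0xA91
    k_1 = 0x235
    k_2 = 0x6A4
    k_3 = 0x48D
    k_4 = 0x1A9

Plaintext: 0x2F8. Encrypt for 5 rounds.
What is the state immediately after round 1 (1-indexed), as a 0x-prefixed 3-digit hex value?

s_0 = plaintext = 0x2F8
s_1 = Round(s_0, k_0) = 0xAC5
s_2 = Round(s_1, k_1) = 0x707
s_3 = Round(s_2, k_2) = 0x0C8
s_4 = Round(s_3, k_3) = 0x99B
s_5 = Round(s_4, k_4) = 0xC63

0xAC5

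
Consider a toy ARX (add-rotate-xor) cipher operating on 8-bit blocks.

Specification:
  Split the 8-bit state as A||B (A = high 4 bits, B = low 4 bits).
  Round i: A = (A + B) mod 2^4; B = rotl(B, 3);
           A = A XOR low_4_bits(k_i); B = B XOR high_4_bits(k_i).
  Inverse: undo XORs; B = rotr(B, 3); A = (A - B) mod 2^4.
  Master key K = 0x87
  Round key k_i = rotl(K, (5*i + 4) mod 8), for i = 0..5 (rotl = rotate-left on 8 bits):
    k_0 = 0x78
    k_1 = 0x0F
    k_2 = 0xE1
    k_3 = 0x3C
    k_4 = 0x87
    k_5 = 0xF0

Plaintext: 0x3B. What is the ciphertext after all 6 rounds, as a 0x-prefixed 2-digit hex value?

0x1F

s_0 = plaintext = 0x3B
s_1 = Round(s_0, k_0) = 0x6A
s_2 = Round(s_1, k_1) = 0xF5
s_3 = Round(s_2, k_2) = 0x54
s_4 = Round(s_3, k_3) = 0x51
s_5 = Round(s_4, k_4) = 0x10
s_6 = Round(s_5, k_5) = 0x1F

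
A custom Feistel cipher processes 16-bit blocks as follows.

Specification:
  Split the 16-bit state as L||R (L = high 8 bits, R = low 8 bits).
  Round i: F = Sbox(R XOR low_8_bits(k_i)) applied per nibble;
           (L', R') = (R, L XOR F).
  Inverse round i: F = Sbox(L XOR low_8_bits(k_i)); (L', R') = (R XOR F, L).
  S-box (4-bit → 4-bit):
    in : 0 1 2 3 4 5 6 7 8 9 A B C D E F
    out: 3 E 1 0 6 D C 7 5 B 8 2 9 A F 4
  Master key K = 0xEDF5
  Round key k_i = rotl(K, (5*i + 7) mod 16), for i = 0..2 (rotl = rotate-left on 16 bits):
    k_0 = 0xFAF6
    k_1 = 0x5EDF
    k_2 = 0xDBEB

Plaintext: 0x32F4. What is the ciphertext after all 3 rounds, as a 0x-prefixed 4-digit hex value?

0x5D2F

s_0 = plaintext = 0x32F4
s_1 = Round(s_0, k_0) = 0xF403
s_2 = Round(s_1, k_1) = 0x035D
s_3 = Round(s_2, k_2) = 0x5D2F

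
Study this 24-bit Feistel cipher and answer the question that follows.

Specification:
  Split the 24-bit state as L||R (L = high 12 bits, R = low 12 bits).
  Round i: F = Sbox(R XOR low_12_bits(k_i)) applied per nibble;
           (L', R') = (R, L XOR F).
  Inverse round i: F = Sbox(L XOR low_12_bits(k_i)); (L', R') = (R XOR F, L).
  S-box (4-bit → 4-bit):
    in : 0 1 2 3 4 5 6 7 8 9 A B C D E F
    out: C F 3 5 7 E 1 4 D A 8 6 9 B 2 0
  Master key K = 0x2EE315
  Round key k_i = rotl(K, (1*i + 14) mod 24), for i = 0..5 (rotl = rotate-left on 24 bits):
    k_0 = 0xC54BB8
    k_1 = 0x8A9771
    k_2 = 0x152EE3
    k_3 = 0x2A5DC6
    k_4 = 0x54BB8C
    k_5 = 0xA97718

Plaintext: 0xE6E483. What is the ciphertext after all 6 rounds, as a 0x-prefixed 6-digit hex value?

0xCA7858

s_0 = plaintext = 0xE6E483
s_1 = Round(s_0, k_0) = 0x483E38
s_2 = Round(s_1, k_1) = 0xE38EF9
s_3 = Round(s_2, k_2) = 0xEF92C0
s_4 = Round(s_3, k_3) = 0x2C0E38
s_5 = Round(s_4, k_4) = 0xE38CA7
s_6 = Round(s_5, k_5) = 0xCA7858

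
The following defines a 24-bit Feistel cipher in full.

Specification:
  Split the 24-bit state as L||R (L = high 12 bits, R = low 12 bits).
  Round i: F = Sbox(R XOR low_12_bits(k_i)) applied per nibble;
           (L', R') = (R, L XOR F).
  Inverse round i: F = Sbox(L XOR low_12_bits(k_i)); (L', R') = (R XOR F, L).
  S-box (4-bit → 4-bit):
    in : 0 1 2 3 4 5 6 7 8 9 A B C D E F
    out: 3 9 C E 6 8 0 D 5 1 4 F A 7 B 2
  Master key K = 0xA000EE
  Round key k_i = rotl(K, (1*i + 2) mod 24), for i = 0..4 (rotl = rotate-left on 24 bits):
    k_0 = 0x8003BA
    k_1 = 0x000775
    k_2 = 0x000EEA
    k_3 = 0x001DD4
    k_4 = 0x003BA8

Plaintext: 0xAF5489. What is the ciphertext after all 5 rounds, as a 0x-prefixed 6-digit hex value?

0x826845

s_0 = plaintext = 0xAF5489
s_1 = Round(s_0, k_0) = 0x48971B
s_2 = Round(s_1, k_1) = 0x71B782
s_3 = Round(s_2, k_2) = 0x78261E
s_4 = Round(s_3, k_3) = 0x61E826
s_5 = Round(s_4, k_4) = 0x826845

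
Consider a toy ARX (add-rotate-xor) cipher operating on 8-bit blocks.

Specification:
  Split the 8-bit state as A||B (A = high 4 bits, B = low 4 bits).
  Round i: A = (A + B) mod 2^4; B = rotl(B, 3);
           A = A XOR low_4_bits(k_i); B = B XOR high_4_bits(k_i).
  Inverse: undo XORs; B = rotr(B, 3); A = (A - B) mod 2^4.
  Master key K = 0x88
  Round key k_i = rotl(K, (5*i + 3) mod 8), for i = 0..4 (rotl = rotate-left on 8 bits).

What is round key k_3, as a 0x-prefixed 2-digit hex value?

0x22

K = 0x88
k_0 = rotl(K, (5*0+3) mod 8) = rotl(K, 3) = 0x44
k_1 = rotl(K, (5*1+3) mod 8) = rotl(K, 0) = 0x88
k_2 = rotl(K, (5*2+3) mod 8) = rotl(K, 5) = 0x11
k_3 = rotl(K, (5*3+3) mod 8) = rotl(K, 2) = 0x22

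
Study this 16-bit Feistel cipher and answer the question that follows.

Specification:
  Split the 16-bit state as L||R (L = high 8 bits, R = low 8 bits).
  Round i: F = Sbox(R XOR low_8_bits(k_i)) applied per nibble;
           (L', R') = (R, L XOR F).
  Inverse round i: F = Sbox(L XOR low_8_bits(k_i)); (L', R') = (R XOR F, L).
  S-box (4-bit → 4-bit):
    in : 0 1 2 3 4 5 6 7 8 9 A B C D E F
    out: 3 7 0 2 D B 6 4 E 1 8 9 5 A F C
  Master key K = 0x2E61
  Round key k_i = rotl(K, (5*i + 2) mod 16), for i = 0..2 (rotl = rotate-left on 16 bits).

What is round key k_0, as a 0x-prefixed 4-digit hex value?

K = 0x2E61
k_0 = rotl(K, (5*0+2) mod 16) = rotl(K, 2) = 0xB984

0xB984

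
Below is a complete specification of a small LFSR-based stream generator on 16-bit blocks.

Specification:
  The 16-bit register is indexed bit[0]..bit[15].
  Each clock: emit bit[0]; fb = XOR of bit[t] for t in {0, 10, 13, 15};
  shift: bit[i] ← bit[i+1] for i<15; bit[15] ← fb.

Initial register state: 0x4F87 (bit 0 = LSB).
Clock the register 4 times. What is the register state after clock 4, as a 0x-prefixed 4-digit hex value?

0x24F8

reg_0 = 0x4F87
clock 1: out=1, reg = 0x27C3
clock 2: out=1, reg = 0x93E1
clock 3: out=1, reg = 0x49F0
clock 4: out=0, reg = 0x24F8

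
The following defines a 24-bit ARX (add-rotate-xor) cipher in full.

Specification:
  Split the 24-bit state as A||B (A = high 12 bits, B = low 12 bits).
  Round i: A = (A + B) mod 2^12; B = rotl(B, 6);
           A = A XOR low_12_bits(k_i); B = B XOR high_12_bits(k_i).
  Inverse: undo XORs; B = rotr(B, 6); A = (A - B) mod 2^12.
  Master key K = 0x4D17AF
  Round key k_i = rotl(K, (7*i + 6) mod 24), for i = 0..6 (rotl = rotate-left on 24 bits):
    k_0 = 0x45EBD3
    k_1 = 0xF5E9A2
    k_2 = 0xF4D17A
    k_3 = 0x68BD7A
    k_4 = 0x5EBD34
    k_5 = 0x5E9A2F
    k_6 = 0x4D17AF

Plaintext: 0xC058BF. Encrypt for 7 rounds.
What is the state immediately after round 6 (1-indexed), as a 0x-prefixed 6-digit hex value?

s_0 = plaintext = 0xC058BF
s_1 = Round(s_0, k_0) = 0xF17BBC
s_2 = Round(s_1, k_1) = 0x371070
s_3 = Round(s_2, k_2) = 0x29B34C
s_4 = Round(s_3, k_3) = 0x89D586
s_5 = Round(s_4, k_4) = 0x31747D
s_6 = Round(s_5, k_5) = 0xDBBAB8
s_7 = Round(s_6, k_6) = 0xFDCAFB

0xDBBAB8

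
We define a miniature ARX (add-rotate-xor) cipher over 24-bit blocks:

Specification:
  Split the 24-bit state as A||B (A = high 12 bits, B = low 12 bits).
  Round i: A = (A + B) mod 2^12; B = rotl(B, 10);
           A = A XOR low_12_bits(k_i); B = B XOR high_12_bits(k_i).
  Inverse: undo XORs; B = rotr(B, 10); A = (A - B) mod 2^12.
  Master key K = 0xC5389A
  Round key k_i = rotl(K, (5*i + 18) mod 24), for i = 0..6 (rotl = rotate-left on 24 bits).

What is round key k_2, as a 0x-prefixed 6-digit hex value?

0x5389AC

K = 0xC5389A
k_0 = rotl(K, (5*0+18) mod 24) = rotl(K, 18) = 0x6B14E2
k_1 = rotl(K, (5*1+18) mod 24) = rotl(K, 23) = 0x629C4D
k_2 = rotl(K, (5*2+18) mod 24) = rotl(K, 4) = 0x5389AC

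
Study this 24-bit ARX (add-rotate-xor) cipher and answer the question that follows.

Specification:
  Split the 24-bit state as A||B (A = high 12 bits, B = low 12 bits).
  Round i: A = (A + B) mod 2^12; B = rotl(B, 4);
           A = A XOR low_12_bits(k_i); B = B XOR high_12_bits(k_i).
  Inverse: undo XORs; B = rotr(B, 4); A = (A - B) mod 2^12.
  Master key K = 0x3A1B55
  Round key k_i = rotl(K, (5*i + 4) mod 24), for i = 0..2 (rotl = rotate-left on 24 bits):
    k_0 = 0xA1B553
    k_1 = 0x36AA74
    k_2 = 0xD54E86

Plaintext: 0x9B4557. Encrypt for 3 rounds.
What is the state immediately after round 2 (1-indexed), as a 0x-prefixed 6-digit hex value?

s_0 = plaintext = 0x9B4557
s_1 = Round(s_0, k_0) = 0xA58F6E
s_2 = Round(s_1, k_1) = 0x3B2585
s_3 = Round(s_2, k_2) = 0x7B1501

0x3B2585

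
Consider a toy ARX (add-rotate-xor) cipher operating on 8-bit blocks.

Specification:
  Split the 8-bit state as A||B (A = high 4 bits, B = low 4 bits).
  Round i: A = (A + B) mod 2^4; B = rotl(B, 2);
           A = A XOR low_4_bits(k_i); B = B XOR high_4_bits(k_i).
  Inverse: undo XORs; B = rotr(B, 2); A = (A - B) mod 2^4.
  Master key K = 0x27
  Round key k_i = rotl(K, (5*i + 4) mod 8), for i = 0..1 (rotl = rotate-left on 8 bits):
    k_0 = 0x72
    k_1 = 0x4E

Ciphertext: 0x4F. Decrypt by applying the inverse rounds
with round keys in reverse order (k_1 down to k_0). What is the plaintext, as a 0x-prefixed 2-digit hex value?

0x86

s_0 = ciphertext = 0x4F
s_1 = InvRound(s_0, k_1) = 0xCE
s_2 = InvRound(s_1, k_0) = 0x86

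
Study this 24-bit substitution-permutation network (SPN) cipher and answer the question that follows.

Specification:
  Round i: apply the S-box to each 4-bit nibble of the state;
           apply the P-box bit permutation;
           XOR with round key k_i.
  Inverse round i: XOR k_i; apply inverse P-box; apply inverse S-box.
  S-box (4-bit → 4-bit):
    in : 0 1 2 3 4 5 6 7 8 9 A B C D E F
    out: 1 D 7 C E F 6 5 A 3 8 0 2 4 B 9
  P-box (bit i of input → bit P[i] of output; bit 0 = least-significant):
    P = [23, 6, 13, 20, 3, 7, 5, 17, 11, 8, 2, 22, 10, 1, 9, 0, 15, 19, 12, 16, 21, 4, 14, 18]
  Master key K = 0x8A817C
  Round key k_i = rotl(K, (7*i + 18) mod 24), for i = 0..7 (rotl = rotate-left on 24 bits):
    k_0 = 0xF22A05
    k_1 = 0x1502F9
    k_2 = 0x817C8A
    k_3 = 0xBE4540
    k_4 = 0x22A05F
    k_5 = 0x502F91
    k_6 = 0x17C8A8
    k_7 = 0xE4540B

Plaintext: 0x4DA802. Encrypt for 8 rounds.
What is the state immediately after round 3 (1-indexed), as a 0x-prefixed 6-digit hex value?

s_0 = plaintext = 0x4DA802
s_1 = Round(s_0, k_0) = 0x365B5C
s_2 = Round(s_1, k_1) = 0x1B5412
s_3 = Round(s_2, k_2) = 0x671BE5
s_4 = Round(s_3, k_3) = 0x2CB399
s_5 = Round(s_4, k_4) = 0xCAE083
s_6 = Round(s_5, k_5) = 0x430302
s_7 = Round(s_6, k_6) = 0xD2BCF4
s_8 = Round(s_7, k_7) = 0xFEA543

0x671BE5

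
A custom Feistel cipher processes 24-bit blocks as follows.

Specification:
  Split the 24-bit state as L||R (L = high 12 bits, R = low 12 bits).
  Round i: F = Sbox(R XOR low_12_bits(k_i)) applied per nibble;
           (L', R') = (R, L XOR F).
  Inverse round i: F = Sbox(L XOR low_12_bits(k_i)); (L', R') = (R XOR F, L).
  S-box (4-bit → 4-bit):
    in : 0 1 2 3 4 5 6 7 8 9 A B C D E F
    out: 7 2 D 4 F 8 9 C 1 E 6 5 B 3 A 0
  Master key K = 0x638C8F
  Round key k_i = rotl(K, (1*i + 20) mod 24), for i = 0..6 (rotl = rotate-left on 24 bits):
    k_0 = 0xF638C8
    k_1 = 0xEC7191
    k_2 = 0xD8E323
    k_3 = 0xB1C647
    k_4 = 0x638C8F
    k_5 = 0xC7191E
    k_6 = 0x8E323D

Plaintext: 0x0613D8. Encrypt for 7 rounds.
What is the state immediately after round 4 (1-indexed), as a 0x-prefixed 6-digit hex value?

s_0 = plaintext = 0x0613D8
s_1 = Round(s_0, k_0) = 0x3D8546
s_2 = Round(s_1, k_1) = 0x546CE4
s_3 = Round(s_2, k_2) = 0xCE45FA
s_4 = Round(s_3, k_3) = 0x5FA8B7
s_5 = Round(s_4, k_4) = 0x8B7ABB
s_6 = Round(s_5, k_5) = 0xABBCDF
s_7 = Round(s_6, k_6) = 0xCDF016

0x5FA8B7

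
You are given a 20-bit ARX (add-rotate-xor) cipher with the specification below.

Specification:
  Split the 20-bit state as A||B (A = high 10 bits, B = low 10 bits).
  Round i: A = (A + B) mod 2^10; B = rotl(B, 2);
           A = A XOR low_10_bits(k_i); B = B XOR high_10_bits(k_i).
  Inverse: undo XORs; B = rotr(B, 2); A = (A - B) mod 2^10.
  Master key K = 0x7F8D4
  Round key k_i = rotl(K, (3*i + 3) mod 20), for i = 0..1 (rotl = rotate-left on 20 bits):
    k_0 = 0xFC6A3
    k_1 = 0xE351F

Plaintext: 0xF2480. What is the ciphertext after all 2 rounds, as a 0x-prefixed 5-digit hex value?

s_0 = plaintext = 0xF2480
s_1 = Round(s_0, k_0) = 0xBA9F1
s_2 = Round(s_1, k_1) = 0x71048

0x71048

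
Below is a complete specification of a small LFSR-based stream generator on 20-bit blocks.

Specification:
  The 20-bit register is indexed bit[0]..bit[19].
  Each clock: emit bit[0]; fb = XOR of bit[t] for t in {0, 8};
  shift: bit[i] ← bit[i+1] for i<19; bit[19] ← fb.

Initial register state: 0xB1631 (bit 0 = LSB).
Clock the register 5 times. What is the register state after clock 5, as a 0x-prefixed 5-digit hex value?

reg_0 = 0xB1631
clock 1: out=1, reg = 0xD8B18
clock 2: out=0, reg = 0xEC58C
clock 3: out=0, reg = 0xF62C6
clock 4: out=0, reg = 0x7B163
clock 5: out=1, reg = 0x3D8B1

0x3D8B1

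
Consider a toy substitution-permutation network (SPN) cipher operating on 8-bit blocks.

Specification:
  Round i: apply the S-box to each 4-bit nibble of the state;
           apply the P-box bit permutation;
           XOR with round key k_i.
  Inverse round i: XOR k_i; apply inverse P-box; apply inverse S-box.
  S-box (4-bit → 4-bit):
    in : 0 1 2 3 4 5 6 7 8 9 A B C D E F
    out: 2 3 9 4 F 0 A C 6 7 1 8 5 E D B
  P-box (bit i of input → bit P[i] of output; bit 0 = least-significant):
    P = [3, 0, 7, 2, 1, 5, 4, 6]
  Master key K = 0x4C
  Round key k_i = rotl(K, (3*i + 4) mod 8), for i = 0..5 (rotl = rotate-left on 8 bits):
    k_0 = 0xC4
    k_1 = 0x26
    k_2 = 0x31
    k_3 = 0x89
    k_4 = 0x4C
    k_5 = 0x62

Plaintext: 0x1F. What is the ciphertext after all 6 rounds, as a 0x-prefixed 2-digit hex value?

s_0 = plaintext = 0x1F
s_1 = Round(s_0, k_0) = 0xEB
s_2 = Round(s_1, k_1) = 0x70
s_3 = Round(s_2, k_2) = 0x60
s_4 = Round(s_3, k_3) = 0xE8
s_5 = Round(s_4, k_4) = 0x9F
s_6 = Round(s_5, k_5) = 0x5D

0x5D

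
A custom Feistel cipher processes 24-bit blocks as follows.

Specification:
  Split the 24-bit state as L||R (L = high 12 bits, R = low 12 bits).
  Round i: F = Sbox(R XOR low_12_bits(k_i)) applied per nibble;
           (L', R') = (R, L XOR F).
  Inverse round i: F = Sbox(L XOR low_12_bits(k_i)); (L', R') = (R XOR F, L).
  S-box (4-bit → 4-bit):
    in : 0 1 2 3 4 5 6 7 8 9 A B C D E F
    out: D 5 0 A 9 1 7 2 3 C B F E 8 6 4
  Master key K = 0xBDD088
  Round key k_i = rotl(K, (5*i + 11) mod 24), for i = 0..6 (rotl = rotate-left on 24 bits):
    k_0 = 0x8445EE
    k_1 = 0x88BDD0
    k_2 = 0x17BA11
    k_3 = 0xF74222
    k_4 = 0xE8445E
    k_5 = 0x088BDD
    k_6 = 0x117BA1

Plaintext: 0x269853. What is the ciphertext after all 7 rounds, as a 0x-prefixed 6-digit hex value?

0x81494A

s_0 = plaintext = 0x269853
s_1 = Round(s_0, k_0) = 0x853A91
s_2 = Round(s_1, k_1) = 0xA91AC6
s_3 = Round(s_2, k_2) = 0xAC6713
s_4 = Round(s_3, k_3) = 0x713B63
s_5 = Round(s_4, k_4) = 0xB633BB
s_6 = Round(s_5, k_5) = 0x3BB814
s_7 = Round(s_6, k_6) = 0x81494A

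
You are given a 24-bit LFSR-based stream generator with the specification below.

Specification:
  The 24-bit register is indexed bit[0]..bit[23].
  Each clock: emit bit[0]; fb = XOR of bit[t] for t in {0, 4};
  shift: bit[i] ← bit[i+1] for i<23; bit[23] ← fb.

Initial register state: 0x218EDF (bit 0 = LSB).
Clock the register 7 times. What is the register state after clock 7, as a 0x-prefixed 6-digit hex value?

reg_0 = 0x218EDF
clock 1: out=1, reg = 0x10C76F
clock 2: out=1, reg = 0x8863B7
clock 3: out=1, reg = 0x4431DB
clock 4: out=1, reg = 0x2218ED
clock 5: out=1, reg = 0x910C76
clock 6: out=0, reg = 0xC8863B
clock 7: out=1, reg = 0x64431D

0x64431D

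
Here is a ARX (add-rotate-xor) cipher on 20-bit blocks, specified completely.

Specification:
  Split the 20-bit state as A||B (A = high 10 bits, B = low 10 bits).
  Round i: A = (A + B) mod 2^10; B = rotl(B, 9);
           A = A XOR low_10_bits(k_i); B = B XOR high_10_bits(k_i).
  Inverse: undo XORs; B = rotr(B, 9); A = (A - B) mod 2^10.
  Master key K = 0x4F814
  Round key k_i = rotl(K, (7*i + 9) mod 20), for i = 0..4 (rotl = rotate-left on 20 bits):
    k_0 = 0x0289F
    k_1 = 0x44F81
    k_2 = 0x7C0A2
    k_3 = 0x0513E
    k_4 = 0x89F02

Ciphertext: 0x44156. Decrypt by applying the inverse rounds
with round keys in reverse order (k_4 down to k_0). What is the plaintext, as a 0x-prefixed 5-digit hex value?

0x554A1

s_0 = ciphertext = 0x44156
s_1 = InvRound(s_0, k_4) = 0xCBEE3
s_2 = InvRound(s_1, k_3) = 0x089EF
s_3 = InvRound(s_2, k_2) = 0x1083E
s_4 = InvRound(s_3, k_1) = 0x5A65A
s_5 = InvRound(s_4, k_0) = 0x554A1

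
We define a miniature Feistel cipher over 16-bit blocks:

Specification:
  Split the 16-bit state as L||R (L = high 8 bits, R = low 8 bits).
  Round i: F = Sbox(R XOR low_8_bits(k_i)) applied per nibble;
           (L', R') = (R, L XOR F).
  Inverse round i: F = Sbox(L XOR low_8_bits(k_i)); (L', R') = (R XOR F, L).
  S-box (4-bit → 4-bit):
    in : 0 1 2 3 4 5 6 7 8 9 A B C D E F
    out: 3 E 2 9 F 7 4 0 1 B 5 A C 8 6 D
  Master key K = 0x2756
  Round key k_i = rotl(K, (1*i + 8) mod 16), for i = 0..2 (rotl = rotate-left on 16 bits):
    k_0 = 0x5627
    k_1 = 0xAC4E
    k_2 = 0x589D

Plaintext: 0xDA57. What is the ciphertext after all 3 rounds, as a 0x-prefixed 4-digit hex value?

0xE7DC

s_0 = plaintext = 0xDA57
s_1 = Round(s_0, k_0) = 0x57D9
s_2 = Round(s_1, k_1) = 0xD9E7
s_3 = Round(s_2, k_2) = 0xE7DC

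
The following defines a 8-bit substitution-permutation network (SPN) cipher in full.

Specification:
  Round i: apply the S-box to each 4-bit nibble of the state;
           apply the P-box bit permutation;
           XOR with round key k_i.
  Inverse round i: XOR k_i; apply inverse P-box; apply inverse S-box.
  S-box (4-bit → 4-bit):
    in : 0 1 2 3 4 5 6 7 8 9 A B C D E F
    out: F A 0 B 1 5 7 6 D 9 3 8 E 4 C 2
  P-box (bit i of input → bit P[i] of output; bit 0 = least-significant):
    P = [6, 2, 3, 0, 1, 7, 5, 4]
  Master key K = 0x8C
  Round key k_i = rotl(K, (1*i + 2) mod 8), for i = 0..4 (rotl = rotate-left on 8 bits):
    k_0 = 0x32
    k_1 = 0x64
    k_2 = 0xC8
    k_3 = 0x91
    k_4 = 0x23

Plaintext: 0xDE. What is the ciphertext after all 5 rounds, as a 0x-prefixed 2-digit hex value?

s_0 = plaintext = 0xDE
s_1 = Round(s_0, k_0) = 0x1B
s_2 = Round(s_1, k_1) = 0xF5
s_3 = Round(s_2, k_2) = 0x00
s_4 = Round(s_3, k_3) = 0x6E
s_5 = Round(s_4, k_4) = 0x88

0x88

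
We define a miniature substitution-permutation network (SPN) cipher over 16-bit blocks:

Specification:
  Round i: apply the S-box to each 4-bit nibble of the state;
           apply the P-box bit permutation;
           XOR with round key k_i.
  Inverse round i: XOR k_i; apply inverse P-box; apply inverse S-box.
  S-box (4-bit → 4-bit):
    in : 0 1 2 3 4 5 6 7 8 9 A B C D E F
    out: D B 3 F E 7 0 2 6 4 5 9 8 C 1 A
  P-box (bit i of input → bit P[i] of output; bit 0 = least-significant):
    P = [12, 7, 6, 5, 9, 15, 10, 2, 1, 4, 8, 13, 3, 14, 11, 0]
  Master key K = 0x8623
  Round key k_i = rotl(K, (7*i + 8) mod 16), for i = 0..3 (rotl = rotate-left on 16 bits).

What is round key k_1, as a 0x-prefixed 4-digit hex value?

0xC311

K = 0x8623
k_0 = rotl(K, (7*0+8) mod 16) = rotl(K, 8) = 0x2386
k_1 = rotl(K, (7*1+8) mod 16) = rotl(K, 15) = 0xC311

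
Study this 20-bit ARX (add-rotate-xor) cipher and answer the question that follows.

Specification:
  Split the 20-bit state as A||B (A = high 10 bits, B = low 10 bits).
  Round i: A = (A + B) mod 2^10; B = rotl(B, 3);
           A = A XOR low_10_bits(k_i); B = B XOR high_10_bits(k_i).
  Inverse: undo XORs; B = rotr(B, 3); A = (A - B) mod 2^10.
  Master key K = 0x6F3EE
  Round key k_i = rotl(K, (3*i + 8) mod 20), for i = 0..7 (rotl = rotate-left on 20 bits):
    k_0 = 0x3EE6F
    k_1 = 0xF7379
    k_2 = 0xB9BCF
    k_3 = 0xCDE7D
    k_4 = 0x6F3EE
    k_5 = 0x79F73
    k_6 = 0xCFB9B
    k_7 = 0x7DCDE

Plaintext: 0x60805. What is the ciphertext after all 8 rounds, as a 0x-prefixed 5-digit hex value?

s_0 = plaintext = 0x60805
s_1 = Round(s_0, k_0) = 0xFA0D3
s_2 = Round(s_1, k_1) = 0xF0945
s_3 = Round(s_2, k_2) = 0xB20CC
s_4 = Round(s_3, k_3) = 0x7A556
s_5 = Round(s_4, k_4) = 0x3470E
s_6 = Round(s_5, k_5) = 0x2B191
s_7 = Round(s_6, k_6) = 0x69BB5
s_8 = Round(s_7, k_7) = 0x61458

0x61458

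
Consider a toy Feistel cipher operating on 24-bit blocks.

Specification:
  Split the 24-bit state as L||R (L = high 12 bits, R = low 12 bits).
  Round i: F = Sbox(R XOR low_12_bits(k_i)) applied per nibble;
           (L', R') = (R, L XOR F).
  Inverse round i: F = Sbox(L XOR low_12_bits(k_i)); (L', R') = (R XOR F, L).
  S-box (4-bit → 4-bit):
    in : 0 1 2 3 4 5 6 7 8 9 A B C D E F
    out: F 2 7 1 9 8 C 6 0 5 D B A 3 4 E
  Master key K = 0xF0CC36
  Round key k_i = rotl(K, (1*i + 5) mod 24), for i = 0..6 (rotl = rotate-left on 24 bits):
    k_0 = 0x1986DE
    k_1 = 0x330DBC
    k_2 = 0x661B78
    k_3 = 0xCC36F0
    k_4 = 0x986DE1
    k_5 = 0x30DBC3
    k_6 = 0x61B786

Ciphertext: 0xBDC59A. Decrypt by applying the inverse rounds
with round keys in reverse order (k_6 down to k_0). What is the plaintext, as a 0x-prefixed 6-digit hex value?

s_0 = ciphertext = 0xBDC59A
s_1 = InvRound(s_0, k_6) = 0xF17BDC
s_2 = InvRound(s_1, k_5) = 0x2E5F17
s_3 = InvRound(s_2, k_4) = 0x1EE2E5
s_4 = InvRound(s_3, k_3) = 0x4C11EE
s_5 = InvRound(s_4, k_2) = 0xF5B4C1
s_6 = InvRound(s_5, k_1) = 0x387F5B
s_7 = InvRound(s_6, k_0) = 0x7DE387

0x7DE387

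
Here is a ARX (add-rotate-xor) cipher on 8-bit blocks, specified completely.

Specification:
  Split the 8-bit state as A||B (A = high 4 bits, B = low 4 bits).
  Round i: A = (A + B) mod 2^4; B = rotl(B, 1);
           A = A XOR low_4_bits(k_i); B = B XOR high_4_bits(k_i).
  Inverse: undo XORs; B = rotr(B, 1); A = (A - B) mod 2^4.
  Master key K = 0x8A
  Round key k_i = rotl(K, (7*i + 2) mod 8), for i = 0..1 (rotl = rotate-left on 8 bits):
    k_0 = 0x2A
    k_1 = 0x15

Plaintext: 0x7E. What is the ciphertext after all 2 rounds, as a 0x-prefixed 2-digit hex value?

0xBE

s_0 = plaintext = 0x7E
s_1 = Round(s_0, k_0) = 0xFF
s_2 = Round(s_1, k_1) = 0xBE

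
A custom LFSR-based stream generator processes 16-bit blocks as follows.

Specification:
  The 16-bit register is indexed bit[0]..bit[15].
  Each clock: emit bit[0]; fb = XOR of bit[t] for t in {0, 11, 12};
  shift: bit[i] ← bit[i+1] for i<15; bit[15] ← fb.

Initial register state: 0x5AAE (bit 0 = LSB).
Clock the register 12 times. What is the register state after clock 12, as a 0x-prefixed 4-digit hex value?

reg_0 = 0x5AAE
clock 1: out=0, reg = 0x2D57
clock 2: out=1, reg = 0x16AB
clock 3: out=1, reg = 0x0B55
clock 4: out=1, reg = 0x05AA
clock 5: out=0, reg = 0x02D5
clock 6: out=1, reg = 0x816A
clock 7: out=0, reg = 0x40B5
clock 8: out=1, reg = 0xA05A
clock 9: out=0, reg = 0x502D
clock 10: out=1, reg = 0x2816
clock 11: out=0, reg = 0x940B
clock 12: out=1, reg = 0x4A05

0x4A05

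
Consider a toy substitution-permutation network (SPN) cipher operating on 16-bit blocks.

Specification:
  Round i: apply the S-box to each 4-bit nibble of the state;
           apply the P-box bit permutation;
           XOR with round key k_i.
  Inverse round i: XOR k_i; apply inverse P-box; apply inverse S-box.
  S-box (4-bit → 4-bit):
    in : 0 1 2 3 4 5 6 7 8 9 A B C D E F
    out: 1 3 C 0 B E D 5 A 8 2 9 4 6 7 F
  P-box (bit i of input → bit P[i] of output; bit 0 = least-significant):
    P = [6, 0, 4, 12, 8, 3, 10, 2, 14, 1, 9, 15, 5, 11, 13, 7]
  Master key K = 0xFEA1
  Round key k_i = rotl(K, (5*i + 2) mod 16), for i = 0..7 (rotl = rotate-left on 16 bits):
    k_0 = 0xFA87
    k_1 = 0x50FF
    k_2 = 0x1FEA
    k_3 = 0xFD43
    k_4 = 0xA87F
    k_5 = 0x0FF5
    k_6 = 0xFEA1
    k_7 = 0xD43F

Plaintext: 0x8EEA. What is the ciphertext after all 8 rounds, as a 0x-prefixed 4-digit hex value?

s_0 = plaintext = 0x8EEA
s_1 = Round(s_0, k_0) = 0xB50C
s_2 = Round(s_1, k_1) = 0xD34D
s_3 = Round(s_2, k_2) = 0x36F7
s_4 = Round(s_3, k_3) = 0x3A1F
s_5 = Round(s_4, k_4) = 0xB924
s_6 = Round(s_5, k_5) = 0x9B10
s_7 = Round(s_6, k_6) = 0x3F69
s_8 = Round(s_7, k_7) = 0x0339

0x0339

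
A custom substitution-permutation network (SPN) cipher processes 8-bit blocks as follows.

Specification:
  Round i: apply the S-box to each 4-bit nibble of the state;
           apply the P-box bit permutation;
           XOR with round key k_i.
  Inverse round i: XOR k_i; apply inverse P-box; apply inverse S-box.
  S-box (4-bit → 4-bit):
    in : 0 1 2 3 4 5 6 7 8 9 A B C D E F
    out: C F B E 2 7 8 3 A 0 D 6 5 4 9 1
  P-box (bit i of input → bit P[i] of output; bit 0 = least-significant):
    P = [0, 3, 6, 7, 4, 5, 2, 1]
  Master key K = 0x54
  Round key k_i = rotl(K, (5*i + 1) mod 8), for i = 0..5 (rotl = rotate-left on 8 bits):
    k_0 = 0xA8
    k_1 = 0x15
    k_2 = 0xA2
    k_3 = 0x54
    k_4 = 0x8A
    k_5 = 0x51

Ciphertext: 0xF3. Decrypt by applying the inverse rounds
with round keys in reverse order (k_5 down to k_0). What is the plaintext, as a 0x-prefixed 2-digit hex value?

0x2C

s_0 = ciphertext = 0xF3
s_1 = InvRound(s_0, k_5) = 0x86
s_2 = InvRound(s_1, k_4) = 0xD4
s_3 = InvRound(s_2, k_3) = 0x96
s_4 = InvRound(s_3, k_2) = 0x59
s_5 = InvRound(s_4, k_1) = 0xDB
s_6 = InvRound(s_5, k_0) = 0x2C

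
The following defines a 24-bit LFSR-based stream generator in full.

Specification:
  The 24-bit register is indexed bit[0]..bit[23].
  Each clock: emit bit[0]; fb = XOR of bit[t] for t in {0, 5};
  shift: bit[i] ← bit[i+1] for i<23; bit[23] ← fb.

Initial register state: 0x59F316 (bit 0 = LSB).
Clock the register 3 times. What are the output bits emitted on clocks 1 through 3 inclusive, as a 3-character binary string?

reg_0 = 0x59F316
clock 1: out=0, reg = 0x2CF98B
clock 2: out=1, reg = 0x967CC5
clock 3: out=1, reg = 0xCB3E62

011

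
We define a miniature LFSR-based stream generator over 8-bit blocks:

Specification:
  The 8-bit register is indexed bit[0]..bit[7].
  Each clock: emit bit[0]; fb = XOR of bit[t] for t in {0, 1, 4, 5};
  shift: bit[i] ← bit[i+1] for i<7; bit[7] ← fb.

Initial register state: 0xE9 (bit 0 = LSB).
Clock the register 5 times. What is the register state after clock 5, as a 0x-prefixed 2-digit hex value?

0xA7

reg_0 = 0xE9
clock 1: out=1, reg = 0x74
clock 2: out=0, reg = 0x3A
clock 3: out=0, reg = 0x9D
clock 4: out=1, reg = 0x4E
clock 5: out=0, reg = 0xA7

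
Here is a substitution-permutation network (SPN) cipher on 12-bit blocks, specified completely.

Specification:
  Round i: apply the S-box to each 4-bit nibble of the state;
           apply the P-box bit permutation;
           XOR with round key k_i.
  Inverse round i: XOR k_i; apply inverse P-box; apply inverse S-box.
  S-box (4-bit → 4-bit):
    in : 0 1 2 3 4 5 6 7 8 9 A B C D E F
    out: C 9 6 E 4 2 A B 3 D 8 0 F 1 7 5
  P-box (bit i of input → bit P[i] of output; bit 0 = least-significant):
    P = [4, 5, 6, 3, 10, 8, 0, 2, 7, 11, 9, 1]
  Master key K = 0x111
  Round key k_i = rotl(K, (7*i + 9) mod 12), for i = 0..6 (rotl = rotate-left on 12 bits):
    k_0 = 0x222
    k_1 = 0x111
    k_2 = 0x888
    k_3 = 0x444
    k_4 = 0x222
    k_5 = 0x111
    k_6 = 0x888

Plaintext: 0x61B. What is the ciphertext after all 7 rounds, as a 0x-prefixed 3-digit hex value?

s_0 = plaintext = 0x61B
s_1 = Round(s_0, k_0) = 0xE24
s_2 = Round(s_1, k_1) = 0xAD0
s_3 = Round(s_2, k_2) = 0xCC2
s_4 = Round(s_3, k_3) = 0xBA3
s_5 = Round(s_4, k_4) = 0x24E
s_6 = Round(s_5, k_5) = 0xB60
s_7 = Round(s_6, k_6) = 0x9C4

0x9C4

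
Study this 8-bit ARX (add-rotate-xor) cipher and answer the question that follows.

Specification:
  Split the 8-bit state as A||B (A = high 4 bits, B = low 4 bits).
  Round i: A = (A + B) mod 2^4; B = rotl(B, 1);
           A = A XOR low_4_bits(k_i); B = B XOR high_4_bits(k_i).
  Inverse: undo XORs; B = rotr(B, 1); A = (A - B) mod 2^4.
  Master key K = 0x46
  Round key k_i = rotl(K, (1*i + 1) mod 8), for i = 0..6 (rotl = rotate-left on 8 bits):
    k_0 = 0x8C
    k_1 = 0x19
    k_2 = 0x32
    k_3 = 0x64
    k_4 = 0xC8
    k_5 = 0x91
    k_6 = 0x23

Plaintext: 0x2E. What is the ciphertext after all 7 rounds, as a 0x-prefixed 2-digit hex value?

0x75

s_0 = plaintext = 0x2E
s_1 = Round(s_0, k_0) = 0xC5
s_2 = Round(s_1, k_1) = 0x8B
s_3 = Round(s_2, k_2) = 0x14
s_4 = Round(s_3, k_3) = 0x1E
s_5 = Round(s_4, k_4) = 0x71
s_6 = Round(s_5, k_5) = 0x9B
s_7 = Round(s_6, k_6) = 0x75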